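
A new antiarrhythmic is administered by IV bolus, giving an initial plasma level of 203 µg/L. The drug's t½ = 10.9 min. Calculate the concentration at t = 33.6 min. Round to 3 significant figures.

k = ln 2 / 10.9 = 0.06359 min⁻¹
C(t) = C₀ e^(−kt) = 203 × e^(−0.06359 × 33.6) = 203 × e^(−2.137) = 203 × 0.1180 ≈ 24.0 µg/L

24.0 µg/L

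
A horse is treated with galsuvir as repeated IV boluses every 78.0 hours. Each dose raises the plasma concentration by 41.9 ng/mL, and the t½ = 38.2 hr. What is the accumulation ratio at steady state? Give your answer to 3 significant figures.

k = ln 2 / 38.2 = 0.01815 hr⁻¹
Fraction remaining after one interval: e^(−kτ) = e^(−0.01815 × 78.0) = 0.2428
R = 1 / (1 − 0.2428) = 1 / 0.7572 ≈ 1.32

1.32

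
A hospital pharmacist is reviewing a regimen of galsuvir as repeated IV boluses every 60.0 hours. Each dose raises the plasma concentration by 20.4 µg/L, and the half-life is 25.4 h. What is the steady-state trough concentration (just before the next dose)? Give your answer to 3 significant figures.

k = ln 2 / 25.4 = 0.02729 h⁻¹
Fraction remaining after one interval: e^(−kτ) = e^(−0.02729 × 60.0) = 0.1945
R = 1 / (1 − 0.1945) = 1.241
Css,max = 20.4 × 1.241 = 25.33 µg/L
Css,min = Css,max × e^(−kτ) = 25.33 × 0.1945 ≈ 4.93 µg/L

4.93 µg/L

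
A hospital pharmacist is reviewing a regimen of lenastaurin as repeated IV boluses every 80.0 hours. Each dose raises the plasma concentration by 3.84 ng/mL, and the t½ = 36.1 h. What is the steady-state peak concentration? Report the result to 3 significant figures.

4.89 ng/mL

k = ln 2 / 36.1 = 0.01920 h⁻¹
Fraction remaining after one interval: e^(−kτ) = e^(−0.01920 × 80.0) = 0.2152
R = 1 / (1 − 0.2152) = 1.274
Css,max = 3.84 × 1.274 ≈ 4.89 ng/mL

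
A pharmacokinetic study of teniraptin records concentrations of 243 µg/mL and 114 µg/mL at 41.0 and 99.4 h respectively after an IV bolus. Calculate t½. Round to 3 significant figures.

k = ln(C₁/C₂) / (t₂ − t₁) = ln(243/114) / (99.4 − 41.0)
  = 0.7569 / 58.40 = 0.01296 h⁻¹
t½ = ln 2 / k = ln 2 / 0.01296 ≈ 53.5 hours

53.5 hours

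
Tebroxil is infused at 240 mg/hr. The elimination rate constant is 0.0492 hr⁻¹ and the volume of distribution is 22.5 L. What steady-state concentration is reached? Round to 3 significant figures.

217 µg/mL

CL = k · V = 0.0492 × 22.5 = 1.107 L/hr
Css = rate / CL = 240 / 1.107 ≈ 217 µg/mL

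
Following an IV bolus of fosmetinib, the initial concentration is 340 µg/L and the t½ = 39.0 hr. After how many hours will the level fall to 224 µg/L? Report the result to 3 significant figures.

23.5 hours

k = ln 2 / 39.0 = 0.01777 hr⁻¹
C(t) = C₀ e^(−kt)  ⇒  t = ln(C₀/C) / k
t = ln(340/224) / 0.01777 = 0.4173 / 0.01777 ≈ 23.5 hours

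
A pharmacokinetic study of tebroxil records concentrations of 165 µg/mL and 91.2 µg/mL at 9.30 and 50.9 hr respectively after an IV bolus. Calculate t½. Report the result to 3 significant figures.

k = ln(C₁/C₂) / (t₂ − t₁) = ln(165/91.2) / (50.9 − 9.30)
  = 0.5929 / 41.60 = 0.01425 hr⁻¹
t½ = ln 2 / k = ln 2 / 0.01425 ≈ 48.6 hours

48.6 hours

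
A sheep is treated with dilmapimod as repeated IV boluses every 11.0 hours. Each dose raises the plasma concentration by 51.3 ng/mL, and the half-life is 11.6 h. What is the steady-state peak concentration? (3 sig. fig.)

106 ng/mL

k = ln 2 / 11.6 = 0.05975 h⁻¹
Fraction remaining after one interval: e^(−kτ) = e^(−0.05975 × 11.0) = 0.5183
R = 1 / (1 − 0.5183) = 2.076
Css,max = 51.3 × 2.076 ≈ 106 ng/mL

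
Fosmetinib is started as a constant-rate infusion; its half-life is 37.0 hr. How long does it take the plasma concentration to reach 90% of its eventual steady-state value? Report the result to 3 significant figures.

k = ln 2 / 37.0 = 0.01873 hr⁻¹
f = 1 − e^(−kt)  ⇒  t = −ln(1 − f) / k
t = −ln(1 − 0.9) / 0.01873 = 2.303 / 0.01873 ≈ 123 hours

123 hours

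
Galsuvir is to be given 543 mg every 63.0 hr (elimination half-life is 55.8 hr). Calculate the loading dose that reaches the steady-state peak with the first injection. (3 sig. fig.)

1000 mg

k = ln 2 / 55.8 = 0.01242 hr⁻¹
Accumulation ratio R = 1 / (1 − e^(−kτ)) = 1 / (1 − e^(−0.01242×63.0)) = 1 / (1 − 0.4572) = 1.842
Loading dose = maintenance dose × R = 543 × 1.842 ≈ 1000 mg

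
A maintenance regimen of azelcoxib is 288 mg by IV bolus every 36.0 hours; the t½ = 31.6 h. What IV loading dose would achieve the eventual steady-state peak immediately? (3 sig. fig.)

k = ln 2 / 31.6 = 0.02194 h⁻¹
Accumulation ratio R = 1 / (1 − e^(−kτ)) = 1 / (1 − e^(−0.02194×36.0)) = 1 / (1 − 0.4540) = 1.831
Loading dose = maintenance dose × R = 288 × 1.831 ≈ 527 mg

527 mg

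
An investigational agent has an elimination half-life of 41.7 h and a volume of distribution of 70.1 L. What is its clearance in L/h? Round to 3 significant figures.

k = ln 2 / t½ = ln 2 / 41.7 = 0.01662 h⁻¹
CL = k · V = 0.01662 × 70.1 ≈ 1.17 L/h

1.17 L/h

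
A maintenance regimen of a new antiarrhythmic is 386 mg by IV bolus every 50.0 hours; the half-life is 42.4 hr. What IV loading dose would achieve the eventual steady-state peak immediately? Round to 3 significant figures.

k = ln 2 / 42.4 = 0.01635 hr⁻¹
Accumulation ratio R = 1 / (1 − e^(−kτ)) = 1 / (1 − e^(−0.01635×50.0)) = 1 / (1 − 0.4416) = 1.791
Loading dose = maintenance dose × R = 386 × 1.791 ≈ 691 mg

691 mg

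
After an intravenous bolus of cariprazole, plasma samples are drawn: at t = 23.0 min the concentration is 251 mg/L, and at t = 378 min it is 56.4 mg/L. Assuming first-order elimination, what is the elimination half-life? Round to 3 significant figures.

k = ln(C₁/C₂) / (t₂ − t₁) = ln(251/56.4) / (378 − 23.0)
  = 1.493 / 355.0 = 0.004206 min⁻¹
t½ = ln 2 / k = ln 2 / 0.004206 ≈ 165 minutes

165 minutes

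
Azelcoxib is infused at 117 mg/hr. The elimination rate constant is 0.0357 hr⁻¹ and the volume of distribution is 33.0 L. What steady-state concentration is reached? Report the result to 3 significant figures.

99.3 mg/L

CL = k · V = 0.0357 × 33.0 = 1.178 L/hr
Css = rate / CL = 117 / 1.178 ≈ 99.3 mg/L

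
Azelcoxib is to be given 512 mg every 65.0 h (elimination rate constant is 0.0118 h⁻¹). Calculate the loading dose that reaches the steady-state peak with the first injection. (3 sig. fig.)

Accumulation ratio R = 1 / (1 − e^(−kτ)) = 1 / (1 − e^(−0.01180×65.0)) = 1 / (1 − 0.4644) = 1.867
Loading dose = maintenance dose × R = 512 × 1.867 ≈ 956 mg

956 mg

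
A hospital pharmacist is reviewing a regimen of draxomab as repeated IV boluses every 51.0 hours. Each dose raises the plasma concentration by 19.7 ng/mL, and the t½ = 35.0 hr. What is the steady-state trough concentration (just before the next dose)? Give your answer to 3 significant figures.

k = ln 2 / 35.0 = 0.01980 hr⁻¹
Fraction remaining after one interval: e^(−kτ) = e^(−0.01980 × 51.0) = 0.3642
R = 1 / (1 − 0.3642) = 1.573
Css,max = 19.7 × 1.573 = 30.99 ng/mL
Css,min = Css,max × e^(−kτ) = 30.99 × 0.3642 ≈ 11.3 ng/mL

11.3 ng/mL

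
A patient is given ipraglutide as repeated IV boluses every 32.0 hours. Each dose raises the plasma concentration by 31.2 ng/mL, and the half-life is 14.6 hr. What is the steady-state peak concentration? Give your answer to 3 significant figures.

k = ln 2 / 14.6 = 0.04748 hr⁻¹
Fraction remaining after one interval: e^(−kτ) = e^(−0.04748 × 32.0) = 0.2189
R = 1 / (1 − 0.2189) = 1.280
Css,max = 31.2 × 1.280 ≈ 39.9 ng/mL

39.9 ng/mL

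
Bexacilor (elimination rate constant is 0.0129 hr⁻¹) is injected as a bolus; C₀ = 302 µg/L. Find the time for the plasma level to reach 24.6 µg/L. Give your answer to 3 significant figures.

194 hours

C(t) = C₀ e^(−kt)  ⇒  t = ln(C₀/C) / k
t = ln(302/24.6) / 0.01290 = 2.508 / 0.01290 ≈ 194 hours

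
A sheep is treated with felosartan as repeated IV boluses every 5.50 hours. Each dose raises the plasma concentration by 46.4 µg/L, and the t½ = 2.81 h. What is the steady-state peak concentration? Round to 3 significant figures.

62.5 µg/L

k = ln 2 / 2.81 = 0.2467 h⁻¹
Fraction remaining after one interval: e^(−kτ) = e^(−0.2467 × 5.50) = 0.2575
R = 1 / (1 − 0.2575) = 1.347
Css,max = 46.4 × 1.347 ≈ 62.5 µg/L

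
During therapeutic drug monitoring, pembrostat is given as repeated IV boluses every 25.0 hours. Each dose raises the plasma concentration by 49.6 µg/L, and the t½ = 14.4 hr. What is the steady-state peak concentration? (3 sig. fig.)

70.9 µg/L

k = ln 2 / 14.4 = 0.04814 hr⁻¹
Fraction remaining after one interval: e^(−kτ) = e^(−0.04814 × 25.0) = 0.3002
R = 1 / (1 − 0.3002) = 1.429
Css,max = 49.6 × 1.429 ≈ 70.9 µg/L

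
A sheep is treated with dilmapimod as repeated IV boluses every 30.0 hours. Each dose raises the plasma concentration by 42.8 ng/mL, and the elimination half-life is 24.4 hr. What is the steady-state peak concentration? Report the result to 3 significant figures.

k = ln 2 / 24.4 = 0.02841 hr⁻¹
Fraction remaining after one interval: e^(−kτ) = e^(−0.02841 × 30.0) = 0.4265
R = 1 / (1 − 0.4265) = 1.744
Css,max = 42.8 × 1.744 ≈ 74.6 ng/mL

74.6 ng/mL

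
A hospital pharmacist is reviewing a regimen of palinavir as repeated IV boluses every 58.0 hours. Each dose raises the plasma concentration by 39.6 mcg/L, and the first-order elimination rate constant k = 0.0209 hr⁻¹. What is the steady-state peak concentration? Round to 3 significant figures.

56.4 mcg/L

Fraction remaining after one interval: e^(−kτ) = e^(−0.02090 × 58.0) = 0.2975
R = 1 / (1 − 0.2975) = 1.424
Css,max = 39.6 × 1.424 ≈ 56.4 mcg/L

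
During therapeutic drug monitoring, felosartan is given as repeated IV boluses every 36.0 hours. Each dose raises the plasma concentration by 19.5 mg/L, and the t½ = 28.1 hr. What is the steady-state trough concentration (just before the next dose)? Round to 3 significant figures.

13.6 mg/L

k = ln 2 / 28.1 = 0.02467 hr⁻¹
Fraction remaining after one interval: e^(−kτ) = e^(−0.02467 × 36.0) = 0.4115
R = 1 / (1 − 0.4115) = 1.699
Css,max = 19.5 × 1.699 = 33.13 mg/L
Css,min = Css,max × e^(−kτ) = 33.13 × 0.4115 ≈ 13.6 mg/L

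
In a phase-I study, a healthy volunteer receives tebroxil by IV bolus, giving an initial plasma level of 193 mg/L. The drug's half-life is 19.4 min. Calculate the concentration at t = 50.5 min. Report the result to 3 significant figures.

31.8 mg/L

k = ln 2 / 19.4 = 0.03573 min⁻¹
C(t) = C₀ e^(−kt) = 193 × e^(−0.03573 × 50.5) = 193 × e^(−1.804) = 193 × 0.1646 ≈ 31.8 mg/L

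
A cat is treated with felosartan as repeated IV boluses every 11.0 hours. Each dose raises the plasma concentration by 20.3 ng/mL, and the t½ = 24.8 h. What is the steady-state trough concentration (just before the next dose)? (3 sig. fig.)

56.4 ng/mL

k = ln 2 / 24.8 = 0.02795 h⁻¹
Fraction remaining after one interval: e^(−kτ) = e^(−0.02795 × 11.0) = 0.7353
R = 1 / (1 − 0.7353) = 3.778
Css,max = 20.3 × 3.778 = 76.70 ng/mL
Css,min = Css,max × e^(−kτ) = 76.70 × 0.7353 ≈ 56.4 ng/mL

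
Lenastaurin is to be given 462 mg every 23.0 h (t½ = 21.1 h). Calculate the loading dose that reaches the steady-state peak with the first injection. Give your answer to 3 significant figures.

871 mg

k = ln 2 / 21.1 = 0.03285 h⁻¹
Accumulation ratio R = 1 / (1 − e^(−kτ)) = 1 / (1 − e^(−0.03285×23.0)) = 1 / (1 − 0.4697) = 1.886
Loading dose = maintenance dose × R = 462 × 1.886 ≈ 871 mg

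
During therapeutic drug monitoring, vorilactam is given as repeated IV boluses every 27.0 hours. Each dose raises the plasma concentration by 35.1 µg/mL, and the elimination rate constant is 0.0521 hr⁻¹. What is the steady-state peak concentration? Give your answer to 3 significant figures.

46.5 µg/mL

Fraction remaining after one interval: e^(−kτ) = e^(−0.05210 × 27.0) = 0.2450
R = 1 / (1 − 0.2450) = 1.324
Css,max = 35.1 × 1.324 ≈ 46.5 µg/mL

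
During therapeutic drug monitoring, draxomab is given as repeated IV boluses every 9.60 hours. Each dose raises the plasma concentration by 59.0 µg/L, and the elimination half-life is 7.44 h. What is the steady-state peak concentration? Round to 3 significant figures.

99.8 µg/L

k = ln 2 / 7.44 = 0.09316 h⁻¹
Fraction remaining after one interval: e^(−kτ) = e^(−0.09316 × 9.60) = 0.4089
R = 1 / (1 − 0.4089) = 1.692
Css,max = 59.0 × 1.692 ≈ 99.8 µg/L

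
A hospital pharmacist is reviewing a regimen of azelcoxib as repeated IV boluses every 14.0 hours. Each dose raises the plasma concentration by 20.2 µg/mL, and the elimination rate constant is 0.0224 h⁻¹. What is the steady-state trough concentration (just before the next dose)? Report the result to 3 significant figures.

54.8 µg/mL

Fraction remaining after one interval: e^(−kτ) = e^(−0.02240 × 14.0) = 0.7308
R = 1 / (1 − 0.7308) = 3.715
Css,max = 20.2 × 3.715 = 75.04 µg/mL
Css,min = Css,max × e^(−kτ) = 75.04 × 0.7308 ≈ 54.8 µg/mL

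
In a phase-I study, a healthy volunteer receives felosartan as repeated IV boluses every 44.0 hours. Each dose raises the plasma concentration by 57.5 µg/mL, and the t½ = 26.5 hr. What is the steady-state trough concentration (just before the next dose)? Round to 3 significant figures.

26.6 µg/mL

k = ln 2 / 26.5 = 0.02616 hr⁻¹
Fraction remaining after one interval: e^(−kτ) = e^(−0.02616 × 44.0) = 0.3164
R = 1 / (1 − 0.3164) = 1.463
Css,max = 57.5 × 1.463 = 84.11 µg/mL
Css,min = Css,max × e^(−kτ) = 84.11 × 0.3164 ≈ 26.6 µg/mL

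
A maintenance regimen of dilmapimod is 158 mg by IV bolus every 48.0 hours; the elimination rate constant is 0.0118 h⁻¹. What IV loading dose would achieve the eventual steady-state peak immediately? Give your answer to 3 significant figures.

Accumulation ratio R = 1 / (1 − e^(−kτ)) = 1 / (1 − e^(−0.01180×48.0)) = 1 / (1 − 0.5676) = 2.312
Loading dose = maintenance dose × R = 158 × 2.312 ≈ 365 mg

365 mg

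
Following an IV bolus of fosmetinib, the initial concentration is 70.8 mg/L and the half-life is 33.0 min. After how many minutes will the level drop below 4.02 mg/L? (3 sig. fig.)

k = ln 2 / 33.0 = 0.02100 min⁻¹
C(t) = C₀ e^(−kt)  ⇒  t = ln(C₀/C) / k
t = ln(70.8/4.02) / 0.02100 = 2.869 / 0.02100 ≈ 137 minutes

137 minutes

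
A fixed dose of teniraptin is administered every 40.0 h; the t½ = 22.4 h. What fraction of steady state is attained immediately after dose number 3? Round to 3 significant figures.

k = ln 2 / 22.4 = 0.03094 h⁻¹
f_n = 1 − e^(−nkτ) = 1 − e^(−3 × 0.03094 × 40.0) = 1 − e^(−3.713) = 1 − 0.02440 ≈ 0.976

0.976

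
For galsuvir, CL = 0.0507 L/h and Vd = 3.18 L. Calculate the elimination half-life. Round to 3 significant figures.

43.5 hours

k = CL / V = 0.0507 / 3.18 = 0.01594 h⁻¹
t½ = ln 2 / k = ln 2 / 0.01594 ≈ 43.5 hours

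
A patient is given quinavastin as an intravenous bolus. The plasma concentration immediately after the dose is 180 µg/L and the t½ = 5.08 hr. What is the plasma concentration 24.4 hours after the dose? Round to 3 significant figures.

6.45 µg/L

k = ln 2 / 5.08 = 0.1364 hr⁻¹
24.4 hr is 4.803 half-lives, so C = 180 × (1/2)^4.803 = 180 × 0.03582 ≈ 6.45 µg/L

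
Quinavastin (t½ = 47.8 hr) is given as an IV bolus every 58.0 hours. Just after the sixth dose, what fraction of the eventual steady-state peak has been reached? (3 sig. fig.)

0.994

k = ln 2 / 47.8 = 0.01450 hr⁻¹
f_n = 1 − e^(−nkτ) = 1 − e^(−6 × 0.01450 × 58.0) = 1 − e^(−5.046) = 1 − 0.006433 ≈ 0.994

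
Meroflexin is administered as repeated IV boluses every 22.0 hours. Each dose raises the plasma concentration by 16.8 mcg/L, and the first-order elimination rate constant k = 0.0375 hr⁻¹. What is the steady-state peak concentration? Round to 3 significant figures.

Fraction remaining after one interval: e^(−kτ) = e^(−0.03750 × 22.0) = 0.4382
R = 1 / (1 − 0.4382) = 1.780
Css,max = 16.8 × 1.780 ≈ 29.9 mcg/L

29.9 mcg/L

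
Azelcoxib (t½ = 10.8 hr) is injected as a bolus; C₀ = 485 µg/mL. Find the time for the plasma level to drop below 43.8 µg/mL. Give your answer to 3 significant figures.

37.5 hours

k = ln 2 / 10.8 = 0.06418 hr⁻¹
C(t) = C₀ e^(−kt)  ⇒  t = ln(C₀/C) / k
t = ln(485/43.8) / 0.06418 = 2.405 / 0.06418 ≈ 37.5 hours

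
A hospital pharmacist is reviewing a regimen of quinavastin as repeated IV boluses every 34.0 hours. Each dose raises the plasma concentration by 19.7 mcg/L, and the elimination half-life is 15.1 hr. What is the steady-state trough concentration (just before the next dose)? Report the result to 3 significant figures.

k = ln 2 / 15.1 = 0.04590 hr⁻¹
Fraction remaining after one interval: e^(−kτ) = e^(−0.04590 × 34.0) = 0.2100
R = 1 / (1 − 0.2100) = 1.266
Css,max = 19.7 × 1.266 = 24.94 mcg/L
Css,min = Css,max × e^(−kτ) = 24.94 × 0.2100 ≈ 5.24 mcg/L

5.24 mcg/L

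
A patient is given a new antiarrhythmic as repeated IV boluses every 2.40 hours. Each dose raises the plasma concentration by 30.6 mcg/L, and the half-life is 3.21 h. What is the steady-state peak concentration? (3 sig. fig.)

k = ln 2 / 3.21 = 0.2159 h⁻¹
Fraction remaining after one interval: e^(−kτ) = e^(−0.2159 × 2.40) = 0.5956
R = 1 / (1 − 0.5956) = 2.473
Css,max = 30.6 × 2.473 ≈ 75.7 mcg/L

75.7 mcg/L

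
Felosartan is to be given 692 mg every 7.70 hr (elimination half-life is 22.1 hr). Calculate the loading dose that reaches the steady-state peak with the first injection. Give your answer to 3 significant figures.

k = ln 2 / 22.1 = 0.03136 hr⁻¹
Accumulation ratio R = 1 / (1 − e^(−kτ)) = 1 / (1 − e^(−0.03136×7.70)) = 1 / (1 − 0.7854) = 4.661
Loading dose = maintenance dose × R = 692 × 4.661 ≈ 3230 mg

3230 mg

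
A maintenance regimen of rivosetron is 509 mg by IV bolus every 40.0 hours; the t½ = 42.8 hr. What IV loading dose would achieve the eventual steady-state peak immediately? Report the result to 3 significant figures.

1070 mg

k = ln 2 / 42.8 = 0.01620 hr⁻¹
Accumulation ratio R = 1 / (1 − e^(−kτ)) = 1 / (1 − e^(−0.01620×40.0)) = 1 / (1 − 0.5232) = 2.097
Loading dose = maintenance dose × R = 509 × 2.097 ≈ 1070 mg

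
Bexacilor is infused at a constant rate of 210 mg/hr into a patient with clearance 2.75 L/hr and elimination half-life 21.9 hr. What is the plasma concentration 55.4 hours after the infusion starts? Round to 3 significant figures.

Css = rate / CL = 210 / 2.75 = 76.36 mg/L
k = ln 2 / 21.9 = 0.03165 hr⁻¹
C(t) = Css (1 − e^(−kt)) = 76.36 × (1 − e^(−1.753)) = 76.36 × 0.8268 ≈ 63.1 mg/L

63.1 mg/L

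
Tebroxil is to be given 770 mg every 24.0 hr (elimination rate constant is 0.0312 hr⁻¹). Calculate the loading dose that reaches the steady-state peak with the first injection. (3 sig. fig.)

1460 mg

Accumulation ratio R = 1 / (1 − e^(−kτ)) = 1 / (1 − e^(−0.03120×24.0)) = 1 / (1 − 0.4729) = 1.897
Loading dose = maintenance dose × R = 770 × 1.897 ≈ 1460 mg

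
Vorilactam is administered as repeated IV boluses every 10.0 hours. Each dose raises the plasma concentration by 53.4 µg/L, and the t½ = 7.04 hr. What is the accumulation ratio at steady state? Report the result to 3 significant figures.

k = ln 2 / 7.04 = 0.09846 hr⁻¹
Fraction remaining after one interval: e^(−kτ) = e^(−0.09846 × 10.0) = 0.3736
R = 1 / (1 − 0.3736) = 1 / 0.6264 ≈ 1.60

1.60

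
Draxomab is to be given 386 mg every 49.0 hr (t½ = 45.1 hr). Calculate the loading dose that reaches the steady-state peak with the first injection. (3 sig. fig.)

k = ln 2 / 45.1 = 0.01537 hr⁻¹
Accumulation ratio R = 1 / (1 − e^(−kτ)) = 1 / (1 − e^(−0.01537×49.0)) = 1 / (1 − 0.4709) = 1.890
Loading dose = maintenance dose × R = 386 × 1.890 ≈ 730 mg

730 mg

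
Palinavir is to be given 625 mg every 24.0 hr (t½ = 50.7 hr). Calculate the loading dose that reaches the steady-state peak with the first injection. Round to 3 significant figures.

2230 mg

k = ln 2 / 50.7 = 0.01367 hr⁻¹
Accumulation ratio R = 1 / (1 − e^(−kτ)) = 1 / (1 − e^(−0.01367×24.0)) = 1 / (1 − 0.7203) = 3.575
Loading dose = maintenance dose × R = 625 × 3.575 ≈ 2230 mg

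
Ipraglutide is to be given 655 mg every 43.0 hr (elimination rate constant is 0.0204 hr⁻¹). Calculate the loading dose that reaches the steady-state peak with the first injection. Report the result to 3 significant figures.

Accumulation ratio R = 1 / (1 − e^(−kτ)) = 1 / (1 − e^(−0.02040×43.0)) = 1 / (1 − 0.4159) = 1.712
Loading dose = maintenance dose × R = 655 × 1.712 ≈ 1120 mg

1120 mg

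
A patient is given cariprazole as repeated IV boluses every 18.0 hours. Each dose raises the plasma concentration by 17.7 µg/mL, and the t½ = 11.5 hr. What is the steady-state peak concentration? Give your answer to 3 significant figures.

k = ln 2 / 11.5 = 0.06027 hr⁻¹
Fraction remaining after one interval: e^(−kτ) = e^(−0.06027 × 18.0) = 0.3379
R = 1 / (1 − 0.3379) = 1.510
Css,max = 17.7 × 1.510 ≈ 26.7 µg/mL

26.7 µg/mL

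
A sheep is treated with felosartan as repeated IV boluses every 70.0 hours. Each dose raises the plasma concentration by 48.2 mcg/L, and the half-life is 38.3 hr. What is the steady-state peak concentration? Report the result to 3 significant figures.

67.1 mcg/L

k = ln 2 / 38.3 = 0.01810 hr⁻¹
Fraction remaining after one interval: e^(−kτ) = e^(−0.01810 × 70.0) = 0.2817
R = 1 / (1 − 0.2817) = 1.392
Css,max = 48.2 × 1.392 ≈ 67.1 mcg/L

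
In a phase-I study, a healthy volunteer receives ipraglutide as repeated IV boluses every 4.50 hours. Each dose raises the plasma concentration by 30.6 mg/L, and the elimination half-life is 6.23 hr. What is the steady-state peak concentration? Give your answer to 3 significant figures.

77.7 mg/L

k = ln 2 / 6.23 = 0.1113 hr⁻¹
Fraction remaining after one interval: e^(−kτ) = e^(−0.1113 × 4.50) = 0.6061
R = 1 / (1 − 0.6061) = 2.539
Css,max = 30.6 × 2.539 ≈ 77.7 mg/L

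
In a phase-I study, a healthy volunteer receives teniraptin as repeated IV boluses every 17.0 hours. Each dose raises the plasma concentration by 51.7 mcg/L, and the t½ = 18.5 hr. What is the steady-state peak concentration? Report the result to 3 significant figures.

k = ln 2 / 18.5 = 0.03747 hr⁻¹
Fraction remaining after one interval: e^(−kτ) = e^(−0.03747 × 17.0) = 0.5289
R = 1 / (1 − 0.5289) = 2.123
Css,max = 51.7 × 2.123 ≈ 110 mcg/L

110 mcg/L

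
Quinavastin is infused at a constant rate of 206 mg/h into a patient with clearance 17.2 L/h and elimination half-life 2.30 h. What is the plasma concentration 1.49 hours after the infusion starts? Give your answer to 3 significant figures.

4.33 mg/L

Css = rate / CL = 206 / 17.2 = 11.98 mg/L
k = ln 2 / 2.30 = 0.3014 h⁻¹
C(t) = Css (1 − e^(−kt)) = 11.98 × (1 − e^(−0.4490)) = 11.98 × 0.3618 ≈ 4.33 mg/L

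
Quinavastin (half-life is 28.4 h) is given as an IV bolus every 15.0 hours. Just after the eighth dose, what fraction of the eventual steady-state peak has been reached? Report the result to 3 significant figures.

0.947

k = ln 2 / 28.4 = 0.02441 h⁻¹
f_n = 1 − e^(−nkτ) = 1 − e^(−8 × 0.02441 × 15.0) = 1 − e^(−2.929) = 1 − 0.05346 ≈ 0.947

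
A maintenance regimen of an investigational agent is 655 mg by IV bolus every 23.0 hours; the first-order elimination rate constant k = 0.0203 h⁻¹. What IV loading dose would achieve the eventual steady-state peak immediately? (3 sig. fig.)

1760 mg

Accumulation ratio R = 1 / (1 − e^(−kτ)) = 1 / (1 − e^(−0.02030×23.0)) = 1 / (1 − 0.6269) = 2.681
Loading dose = maintenance dose × R = 655 × 2.681 ≈ 1760 mg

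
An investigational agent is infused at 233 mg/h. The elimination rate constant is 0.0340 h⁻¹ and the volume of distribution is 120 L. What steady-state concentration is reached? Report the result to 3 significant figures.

CL = k · V = 0.0340 × 120 = 4.080 L/h
Css = rate / CL = 233 / 4.080 ≈ 57.1 mg/L

57.1 mg/L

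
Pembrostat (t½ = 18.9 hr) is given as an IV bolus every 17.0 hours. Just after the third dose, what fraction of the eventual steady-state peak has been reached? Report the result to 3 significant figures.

k = ln 2 / 18.9 = 0.03667 hr⁻¹
f_n = 1 − e^(−nkτ) = 1 − e^(−3 × 0.03667 × 17.0) = 1 − e^(−1.870) = 1 − 0.1541 ≈ 0.846

0.846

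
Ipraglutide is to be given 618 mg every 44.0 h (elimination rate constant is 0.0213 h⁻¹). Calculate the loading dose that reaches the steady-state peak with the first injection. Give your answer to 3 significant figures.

Accumulation ratio R = 1 / (1 − e^(−kτ)) = 1 / (1 − e^(−0.02130×44.0)) = 1 / (1 − 0.3917) = 1.644
Loading dose = maintenance dose × R = 618 × 1.644 ≈ 1020 mg

1020 mg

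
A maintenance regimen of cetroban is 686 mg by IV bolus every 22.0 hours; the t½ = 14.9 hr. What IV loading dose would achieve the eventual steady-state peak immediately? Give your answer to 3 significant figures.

k = ln 2 / 14.9 = 0.04652 hr⁻¹
Accumulation ratio R = 1 / (1 − e^(−kτ)) = 1 / (1 − e^(−0.04652×22.0)) = 1 / (1 − 0.3594) = 1.561
Loading dose = maintenance dose × R = 686 × 1.561 ≈ 1070 mg

1070 mg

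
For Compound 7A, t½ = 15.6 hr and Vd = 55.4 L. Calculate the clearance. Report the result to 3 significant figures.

2.46 L/hr

k = ln 2 / t½ = ln 2 / 15.6 = 0.04443 hr⁻¹
CL = k · V = 0.04443 × 55.4 ≈ 2.46 L/hr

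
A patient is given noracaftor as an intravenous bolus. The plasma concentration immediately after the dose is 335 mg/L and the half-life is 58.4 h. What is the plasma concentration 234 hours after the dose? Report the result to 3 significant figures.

k = ln 2 / 58.4 = 0.01187 h⁻¹
234 h is 4.007 half-lives, so C = 335 × (1/2)^4.007 = 335 × 0.06220 ≈ 20.8 mg/L

20.8 mg/L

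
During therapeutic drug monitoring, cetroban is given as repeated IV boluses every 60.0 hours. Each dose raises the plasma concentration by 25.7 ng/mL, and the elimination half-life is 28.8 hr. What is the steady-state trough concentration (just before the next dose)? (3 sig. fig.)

k = ln 2 / 28.8 = 0.02407 hr⁻¹
Fraction remaining after one interval: e^(−kτ) = e^(−0.02407 × 60.0) = 0.2360
R = 1 / (1 − 0.2360) = 1.309
Css,max = 25.7 × 1.309 = 33.64 ng/mL
Css,min = Css,max × e^(−kτ) = 33.64 × 0.2360 ≈ 7.94 ng/mL

7.94 ng/mL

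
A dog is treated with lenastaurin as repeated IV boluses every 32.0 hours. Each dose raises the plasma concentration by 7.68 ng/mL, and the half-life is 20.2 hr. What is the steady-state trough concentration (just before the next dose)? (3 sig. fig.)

k = ln 2 / 20.2 = 0.03431 hr⁻¹
Fraction remaining after one interval: e^(−kτ) = e^(−0.03431 × 32.0) = 0.3335
R = 1 / (1 − 0.3335) = 1.500
Css,max = 7.68 × 1.500 = 11.52 ng/mL
Css,min = Css,max × e^(−kτ) = 11.52 × 0.3335 ≈ 3.84 ng/mL

3.84 ng/mL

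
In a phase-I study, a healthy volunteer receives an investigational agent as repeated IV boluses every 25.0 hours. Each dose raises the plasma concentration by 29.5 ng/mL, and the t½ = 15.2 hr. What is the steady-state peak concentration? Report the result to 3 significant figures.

43.4 ng/mL

k = ln 2 / 15.2 = 0.04560 hr⁻¹
Fraction remaining after one interval: e^(−kτ) = e^(−0.04560 × 25.0) = 0.3198
R = 1 / (1 − 0.3198) = 1.470
Css,max = 29.5 × 1.470 ≈ 43.4 ng/mL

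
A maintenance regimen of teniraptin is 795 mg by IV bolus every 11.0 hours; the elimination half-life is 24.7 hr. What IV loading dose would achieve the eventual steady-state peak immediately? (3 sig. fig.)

2990 mg

k = ln 2 / 24.7 = 0.02806 hr⁻¹
Accumulation ratio R = 1 / (1 − e^(−kτ)) = 1 / (1 − e^(−0.02806×11.0)) = 1 / (1 − 0.7344) = 3.765
Loading dose = maintenance dose × R = 795 × 3.765 ≈ 2990 mg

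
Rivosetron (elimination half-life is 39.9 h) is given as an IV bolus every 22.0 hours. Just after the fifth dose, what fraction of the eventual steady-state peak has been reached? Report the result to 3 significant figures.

0.852

k = ln 2 / 39.9 = 0.01737 h⁻¹
f_n = 1 − e^(−nkτ) = 1 − e^(−5 × 0.01737 × 22.0) = 1 − e^(−1.911) = 1 − 0.1479 ≈ 0.852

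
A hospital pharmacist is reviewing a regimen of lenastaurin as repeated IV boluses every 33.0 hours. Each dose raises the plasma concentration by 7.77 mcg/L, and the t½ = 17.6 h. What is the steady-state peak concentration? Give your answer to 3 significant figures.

10.7 mcg/L

k = ln 2 / 17.6 = 0.03938 h⁻¹
Fraction remaining after one interval: e^(−kτ) = e^(−0.03938 × 33.0) = 0.2726
R = 1 / (1 − 0.2726) = 1.375
Css,max = 7.77 × 1.375 ≈ 10.7 mcg/L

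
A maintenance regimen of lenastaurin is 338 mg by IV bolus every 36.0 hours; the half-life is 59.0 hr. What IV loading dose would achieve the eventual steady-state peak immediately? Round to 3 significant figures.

980 mg

k = ln 2 / 59.0 = 0.01175 hr⁻¹
Accumulation ratio R = 1 / (1 − e^(−kτ)) = 1 / (1 − e^(−0.01175×36.0)) = 1 / (1 − 0.6551) = 2.900
Loading dose = maintenance dose × R = 338 × 2.900 ≈ 980 mg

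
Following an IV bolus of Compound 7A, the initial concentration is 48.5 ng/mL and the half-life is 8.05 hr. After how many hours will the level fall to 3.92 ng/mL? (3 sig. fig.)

29.2 hours

k = ln 2 / 8.05 = 0.08611 hr⁻¹
C(t) = C₀ e^(−kt)  ⇒  t = ln(C₀/C) / k
t = ln(48.5/3.92) / 0.08611 = 2.515 / 0.08611 ≈ 29.2 hours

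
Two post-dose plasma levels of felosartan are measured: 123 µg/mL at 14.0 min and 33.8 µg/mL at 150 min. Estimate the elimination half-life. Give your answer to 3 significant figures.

k = ln(C₁/C₂) / (t₂ − t₁) = ln(123/33.8) / (150 − 14.0)
  = 1.292 / 136.0 = 0.009498 min⁻¹
t½ = ln 2 / k = ln 2 / 0.009498 ≈ 73.0 minutes

73.0 minutes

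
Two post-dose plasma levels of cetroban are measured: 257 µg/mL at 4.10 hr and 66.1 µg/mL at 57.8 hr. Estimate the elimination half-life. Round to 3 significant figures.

k = ln(C₁/C₂) / (t₂ − t₁) = ln(257/66.1) / (57.8 − 4.10)
  = 1.358 / 53.70 = 0.02529 hr⁻¹
t½ = ln 2 / k = ln 2 / 0.02529 ≈ 27.4 hours

27.4 hours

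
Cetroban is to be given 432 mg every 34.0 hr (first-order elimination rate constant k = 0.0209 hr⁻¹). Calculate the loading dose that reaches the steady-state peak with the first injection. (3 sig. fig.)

849 mg

Accumulation ratio R = 1 / (1 − e^(−kτ)) = 1 / (1 − e^(−0.02090×34.0)) = 1 / (1 − 0.4913) = 1.966
Loading dose = maintenance dose × R = 432 × 1.966 ≈ 849 mg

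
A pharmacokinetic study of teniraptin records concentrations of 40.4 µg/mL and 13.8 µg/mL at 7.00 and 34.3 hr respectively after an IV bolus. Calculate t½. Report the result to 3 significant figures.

17.6 hours

k = ln(C₁/C₂) / (t₂ − t₁) = ln(40.4/13.8) / (34.3 − 7.00)
  = 1.074 / 27.30 = 0.03935 hr⁻¹
t½ = ln 2 / k = ln 2 / 0.03935 ≈ 17.6 hours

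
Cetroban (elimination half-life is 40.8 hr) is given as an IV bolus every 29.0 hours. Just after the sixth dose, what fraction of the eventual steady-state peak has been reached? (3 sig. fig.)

k = ln 2 / 40.8 = 0.01699 hr⁻¹
f_n = 1 − e^(−nkτ) = 1 − e^(−6 × 0.01699 × 29.0) = 1 − e^(−2.956) = 1 − 0.05202 ≈ 0.948

0.948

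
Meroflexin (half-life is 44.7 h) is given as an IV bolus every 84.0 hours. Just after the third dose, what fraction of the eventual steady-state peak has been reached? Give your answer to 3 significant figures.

0.980

k = ln 2 / 44.7 = 0.01551 h⁻¹
f_n = 1 − e^(−nkτ) = 1 − e^(−3 × 0.01551 × 84.0) = 1 − e^(−3.908) = 1 − 0.02009 ≈ 0.980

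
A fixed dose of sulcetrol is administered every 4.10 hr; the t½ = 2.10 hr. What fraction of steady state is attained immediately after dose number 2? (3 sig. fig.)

k = ln 2 / 2.10 = 0.3301 hr⁻¹
f_n = 1 − e^(−nkτ) = 1 − e^(−2 × 0.3301 × 4.10) = 1 − e^(−2.707) = 1 − 0.06677 ≈ 0.933

0.933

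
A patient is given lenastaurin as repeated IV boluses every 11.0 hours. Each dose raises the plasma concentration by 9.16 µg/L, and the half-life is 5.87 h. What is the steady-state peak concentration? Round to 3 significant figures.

k = ln 2 / 5.87 = 0.1181 h⁻¹
Fraction remaining after one interval: e^(−kτ) = e^(−0.1181 × 11.0) = 0.2728
R = 1 / (1 − 0.2728) = 1.375
Css,max = 9.16 × 1.375 ≈ 12.6 µg/L

12.6 µg/L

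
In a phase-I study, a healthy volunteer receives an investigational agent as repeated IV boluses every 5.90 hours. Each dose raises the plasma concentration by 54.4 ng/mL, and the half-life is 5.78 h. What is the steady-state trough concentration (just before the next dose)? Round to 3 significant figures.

52.9 ng/mL

k = ln 2 / 5.78 = 0.1199 h⁻¹
Fraction remaining after one interval: e^(−kτ) = e^(−0.1199 × 5.90) = 0.4929
R = 1 / (1 − 0.4929) = 1.972
Css,max = 54.4 × 1.972 = 107.3 ng/mL
Css,min = Css,max × e^(−kτ) = 107.3 × 0.4929 ≈ 52.9 ng/mL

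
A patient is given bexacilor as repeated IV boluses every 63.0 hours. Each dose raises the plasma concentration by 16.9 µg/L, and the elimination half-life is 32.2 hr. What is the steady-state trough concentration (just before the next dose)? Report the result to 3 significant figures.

k = ln 2 / 32.2 = 0.02153 hr⁻¹
Fraction remaining after one interval: e^(−kτ) = e^(−0.02153 × 63.0) = 0.2576
R = 1 / (1 − 0.2576) = 1.347
Css,max = 16.9 × 1.347 = 22.77 µg/L
Css,min = Css,max × e^(−kτ) = 22.77 × 0.2576 ≈ 5.87 µg/L

5.87 µg/L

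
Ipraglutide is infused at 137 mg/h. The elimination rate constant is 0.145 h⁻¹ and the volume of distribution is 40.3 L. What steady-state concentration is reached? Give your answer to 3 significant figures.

23.4 mg/L

CL = k · V = 0.145 × 40.3 = 5.843 L/h
Css = rate / CL = 137 / 5.843 ≈ 23.4 mg/L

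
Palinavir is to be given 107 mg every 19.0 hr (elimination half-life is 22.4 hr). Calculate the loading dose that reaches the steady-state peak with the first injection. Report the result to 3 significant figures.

241 mg

k = ln 2 / 22.4 = 0.03094 hr⁻¹
Accumulation ratio R = 1 / (1 − e^(−kτ)) = 1 / (1 − e^(−0.03094×19.0)) = 1 / (1 − 0.5555) = 2.250
Loading dose = maintenance dose × R = 107 × 2.250 ≈ 241 mg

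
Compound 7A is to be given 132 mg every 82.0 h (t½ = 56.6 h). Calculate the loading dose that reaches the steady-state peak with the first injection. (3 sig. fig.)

208 mg

k = ln 2 / 56.6 = 0.01225 h⁻¹
Accumulation ratio R = 1 / (1 − e^(−kτ)) = 1 / (1 − e^(−0.01225×82.0)) = 1 / (1 − 0.3663) = 1.578
Loading dose = maintenance dose × R = 132 × 1.578 ≈ 208 mg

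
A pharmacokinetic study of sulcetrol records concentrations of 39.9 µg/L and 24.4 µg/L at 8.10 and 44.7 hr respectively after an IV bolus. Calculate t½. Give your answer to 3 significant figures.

51.6 hours

k = ln(C₁/C₂) / (t₂ − t₁) = ln(39.9/24.4) / (44.7 − 8.10)
  = 0.4918 / 36.60 = 0.01344 hr⁻¹
t½ = ln 2 / k = ln 2 / 0.01344 ≈ 51.6 hours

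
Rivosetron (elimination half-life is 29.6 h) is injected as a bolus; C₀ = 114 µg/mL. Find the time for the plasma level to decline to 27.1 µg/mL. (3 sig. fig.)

k = ln 2 / 29.6 = 0.02342 h⁻¹
C(t) = C₀ e^(−kt)  ⇒  t = ln(C₀/C) / k
t = ln(114/27.1) / 0.02342 = 1.437 / 0.02342 ≈ 61.4 hours

61.4 hours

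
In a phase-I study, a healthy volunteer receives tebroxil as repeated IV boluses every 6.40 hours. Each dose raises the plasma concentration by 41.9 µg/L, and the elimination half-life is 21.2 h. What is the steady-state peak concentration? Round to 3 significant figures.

k = ln 2 / 21.2 = 0.03270 h⁻¹
Fraction remaining after one interval: e^(−kτ) = e^(−0.03270 × 6.40) = 0.8112
R = 1 / (1 − 0.8112) = 5.296
Css,max = 41.9 × 5.296 ≈ 222 µg/L

222 µg/L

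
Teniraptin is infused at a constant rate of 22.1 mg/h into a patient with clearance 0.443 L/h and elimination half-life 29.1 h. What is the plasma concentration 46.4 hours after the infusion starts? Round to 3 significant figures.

Css = rate / CL = 22.1 / 0.443 = 49.89 µg/mL
k = ln 2 / 29.1 = 0.02382 h⁻¹
C(t) = Css (1 − e^(−kt)) = 49.89 × (1 − e^(−1.105)) = 49.89 × 0.6689 ≈ 33.4 µg/mL

33.4 µg/mL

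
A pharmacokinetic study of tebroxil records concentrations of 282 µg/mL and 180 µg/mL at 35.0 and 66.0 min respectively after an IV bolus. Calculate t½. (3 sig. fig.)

47.9 minutes

k = ln(C₁/C₂) / (t₂ − t₁) = ln(282/180) / (66.0 − 35.0)
  = 0.4490 / 31.00 = 0.01448 min⁻¹
t½ = ln 2 / k = ln 2 / 0.01448 ≈ 47.9 minutes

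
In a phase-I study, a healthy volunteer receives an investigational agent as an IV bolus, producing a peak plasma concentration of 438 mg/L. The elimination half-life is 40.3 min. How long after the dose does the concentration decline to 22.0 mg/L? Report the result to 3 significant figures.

174 minutes

k = ln 2 / 40.3 = 0.01720 min⁻¹
C(t) = C₀ e^(−kt)  ⇒  t = ln(C₀/C) / k
t = ln(438/22.0) / 0.01720 = 2.991 / 0.01720 ≈ 174 minutes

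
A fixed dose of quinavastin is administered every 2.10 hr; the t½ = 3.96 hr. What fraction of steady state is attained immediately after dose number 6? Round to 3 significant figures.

0.890

k = ln 2 / 3.96 = 0.1750 hr⁻¹
f_n = 1 − e^(−nkτ) = 1 − e^(−6 × 0.1750 × 2.10) = 1 − e^(−2.205) = 1 − 0.1102 ≈ 0.890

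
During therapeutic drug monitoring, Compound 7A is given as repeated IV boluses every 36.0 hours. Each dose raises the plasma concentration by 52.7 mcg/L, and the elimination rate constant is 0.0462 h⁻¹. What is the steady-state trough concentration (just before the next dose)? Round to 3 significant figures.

Fraction remaining after one interval: e^(−kτ) = e^(−0.04620 × 36.0) = 0.1895
R = 1 / (1 − 0.1895) = 1.234
Css,max = 52.7 × 1.234 = 65.02 mcg/L
Css,min = Css,max × e^(−kτ) = 65.02 × 0.1895 ≈ 12.3 mcg/L

12.3 mcg/L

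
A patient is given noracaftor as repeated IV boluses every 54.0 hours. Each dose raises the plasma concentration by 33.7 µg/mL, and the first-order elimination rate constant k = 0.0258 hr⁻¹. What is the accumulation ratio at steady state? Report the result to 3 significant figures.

1.33

Fraction remaining after one interval: e^(−kτ) = e^(−0.02580 × 54.0) = 0.2483
R = 1 / (1 − 0.2483) = 1 / 0.7517 ≈ 1.33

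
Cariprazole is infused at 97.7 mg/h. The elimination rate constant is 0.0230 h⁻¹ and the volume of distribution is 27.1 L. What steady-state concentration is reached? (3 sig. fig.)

157 mg/L

CL = k · V = 0.0230 × 27.1 = 0.6233 L/h
Css = rate / CL = 97.7 / 0.6233 ≈ 157 mg/L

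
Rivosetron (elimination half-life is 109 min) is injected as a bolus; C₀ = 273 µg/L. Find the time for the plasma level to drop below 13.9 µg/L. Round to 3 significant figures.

468 minutes

k = ln 2 / 109 = 0.006359 min⁻¹
C(t) = C₀ e^(−kt)  ⇒  t = ln(C₀/C) / k
t = ln(273/13.9) / 0.006359 = 2.978 / 0.006359 ≈ 468 minutes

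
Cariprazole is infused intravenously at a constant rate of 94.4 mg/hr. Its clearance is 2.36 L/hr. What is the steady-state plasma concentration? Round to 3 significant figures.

40.0 µg/mL

Css = infusion rate / CL = 94.4 / 2.36 ≈ 40.0 µg/mL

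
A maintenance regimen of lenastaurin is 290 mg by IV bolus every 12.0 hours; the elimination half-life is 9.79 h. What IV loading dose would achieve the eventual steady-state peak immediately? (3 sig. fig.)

507 mg

k = ln 2 / 9.79 = 0.07080 h⁻¹
Accumulation ratio R = 1 / (1 − e^(−kτ)) = 1 / (1 − e^(−0.07080×12.0)) = 1 / (1 − 0.4276) = 1.747
Loading dose = maintenance dose × R = 290 × 1.747 ≈ 507 mg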